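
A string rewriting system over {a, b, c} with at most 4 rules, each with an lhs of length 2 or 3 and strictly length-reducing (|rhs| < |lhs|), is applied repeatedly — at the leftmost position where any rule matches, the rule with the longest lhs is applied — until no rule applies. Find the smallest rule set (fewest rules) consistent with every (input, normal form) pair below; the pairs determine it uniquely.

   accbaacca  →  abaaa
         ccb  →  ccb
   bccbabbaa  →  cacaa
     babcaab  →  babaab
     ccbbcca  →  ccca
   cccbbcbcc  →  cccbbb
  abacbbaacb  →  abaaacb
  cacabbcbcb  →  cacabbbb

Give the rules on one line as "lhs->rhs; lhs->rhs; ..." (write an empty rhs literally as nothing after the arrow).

acc->a; bba->ca; bc->b

  | accbaacca => abaacca => abaaa
  | ccb
  | bccbabbaa => bcbabbaa => bbabbaa => cabbaa => cacaa
  | babcaab => babaab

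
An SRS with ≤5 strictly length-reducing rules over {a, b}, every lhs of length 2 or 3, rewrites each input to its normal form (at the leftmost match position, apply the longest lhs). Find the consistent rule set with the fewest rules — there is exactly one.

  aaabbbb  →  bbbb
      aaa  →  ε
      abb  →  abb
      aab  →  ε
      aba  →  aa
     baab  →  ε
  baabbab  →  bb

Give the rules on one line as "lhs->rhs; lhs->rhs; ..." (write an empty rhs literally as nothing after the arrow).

  | aaabbbb => bbbb
  | aaa => ε
  | abb
  | aab => ε

aaa->; aab->; ba->a; bab->bb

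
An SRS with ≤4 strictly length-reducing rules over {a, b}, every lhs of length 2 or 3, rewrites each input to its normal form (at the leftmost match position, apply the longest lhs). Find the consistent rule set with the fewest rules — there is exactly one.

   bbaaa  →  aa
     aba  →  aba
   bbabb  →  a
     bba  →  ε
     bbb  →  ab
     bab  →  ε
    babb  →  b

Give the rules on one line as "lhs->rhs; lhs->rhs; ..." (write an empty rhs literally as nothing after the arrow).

  | bbaaa => aa
  | aba
  | bbabb => bb => a
  | bba => ε

bab->; bb->a; bba->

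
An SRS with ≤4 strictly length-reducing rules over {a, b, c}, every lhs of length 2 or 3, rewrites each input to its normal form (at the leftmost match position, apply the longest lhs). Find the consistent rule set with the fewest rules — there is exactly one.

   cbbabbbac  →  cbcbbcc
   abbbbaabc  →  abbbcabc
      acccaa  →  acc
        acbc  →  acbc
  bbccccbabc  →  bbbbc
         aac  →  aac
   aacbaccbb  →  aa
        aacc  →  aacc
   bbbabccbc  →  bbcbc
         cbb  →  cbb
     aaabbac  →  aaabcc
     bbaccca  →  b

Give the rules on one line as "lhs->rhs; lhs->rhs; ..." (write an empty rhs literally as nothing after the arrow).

  | cbbabbbac => cbcbbbac => cbcbbcc
  | abbbbaabc => abbbcabc
  | acccaa => acba => acc
  | acbc

ba->c; cca->b; ccb->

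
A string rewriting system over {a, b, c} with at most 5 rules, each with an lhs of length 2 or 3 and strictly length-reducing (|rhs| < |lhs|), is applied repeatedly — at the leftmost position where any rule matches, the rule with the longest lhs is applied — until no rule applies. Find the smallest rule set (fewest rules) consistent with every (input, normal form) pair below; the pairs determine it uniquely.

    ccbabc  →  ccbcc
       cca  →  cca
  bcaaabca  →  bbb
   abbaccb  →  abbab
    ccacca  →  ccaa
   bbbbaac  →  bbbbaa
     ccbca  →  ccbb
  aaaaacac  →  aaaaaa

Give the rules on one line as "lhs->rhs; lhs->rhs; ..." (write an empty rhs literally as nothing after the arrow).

aab->; abc->cc; ac->a; bca->bb

  | ccbabc => ccbcc
  | cca
  | bcaaabca => bbaabca => bbca => bbb
  | abbaccb => abbacb => abbab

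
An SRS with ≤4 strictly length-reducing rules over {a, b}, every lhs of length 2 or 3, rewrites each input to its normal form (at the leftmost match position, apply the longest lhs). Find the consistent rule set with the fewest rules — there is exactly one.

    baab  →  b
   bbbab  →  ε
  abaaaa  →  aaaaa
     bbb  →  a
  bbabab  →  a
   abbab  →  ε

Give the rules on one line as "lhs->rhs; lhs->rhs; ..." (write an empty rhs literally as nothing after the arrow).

aab->; ab->a; bb->a

  | baab => b
  | bbbab => abab => aab => ε
  | abaaaa => aaaaa
  | bbb => ab => a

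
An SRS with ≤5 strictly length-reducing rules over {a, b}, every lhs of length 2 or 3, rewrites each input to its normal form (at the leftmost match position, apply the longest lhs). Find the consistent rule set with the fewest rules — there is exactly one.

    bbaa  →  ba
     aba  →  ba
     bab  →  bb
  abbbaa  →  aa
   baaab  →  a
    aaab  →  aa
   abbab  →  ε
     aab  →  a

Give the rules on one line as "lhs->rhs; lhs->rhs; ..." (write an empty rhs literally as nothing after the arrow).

aab->a; ab->b; baa->a; bbb->

  | bbaa => ba
  | aba => ba
  | bab => bb
  | abbbaa => bbbaa => aa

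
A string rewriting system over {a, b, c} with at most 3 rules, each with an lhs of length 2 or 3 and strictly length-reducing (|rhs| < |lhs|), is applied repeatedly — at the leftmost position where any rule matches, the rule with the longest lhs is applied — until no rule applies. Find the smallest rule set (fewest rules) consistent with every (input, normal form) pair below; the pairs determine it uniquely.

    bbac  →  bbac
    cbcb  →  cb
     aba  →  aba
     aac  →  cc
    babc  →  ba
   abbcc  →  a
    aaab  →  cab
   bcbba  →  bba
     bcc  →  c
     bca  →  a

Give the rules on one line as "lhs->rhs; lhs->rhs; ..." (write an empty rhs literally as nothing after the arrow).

  | bbac
  | cbcb => cb
  | aba
  | aac => cc

aa->c; bc->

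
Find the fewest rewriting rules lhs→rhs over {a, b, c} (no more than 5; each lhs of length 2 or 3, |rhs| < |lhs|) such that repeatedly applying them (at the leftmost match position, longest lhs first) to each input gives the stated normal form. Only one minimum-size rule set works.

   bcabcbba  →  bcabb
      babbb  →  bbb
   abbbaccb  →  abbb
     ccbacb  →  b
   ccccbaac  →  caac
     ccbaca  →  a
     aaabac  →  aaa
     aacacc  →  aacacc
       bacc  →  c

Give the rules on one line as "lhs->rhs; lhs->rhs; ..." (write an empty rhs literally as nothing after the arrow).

ba->; bac->; cb->b; ccc->ca

  | bcabcbba => bcabbba => bcabb
  | babbb => bbb
  | abbbaccb => abbcb => abbb
  | ccbacb => cbacb => bacb => b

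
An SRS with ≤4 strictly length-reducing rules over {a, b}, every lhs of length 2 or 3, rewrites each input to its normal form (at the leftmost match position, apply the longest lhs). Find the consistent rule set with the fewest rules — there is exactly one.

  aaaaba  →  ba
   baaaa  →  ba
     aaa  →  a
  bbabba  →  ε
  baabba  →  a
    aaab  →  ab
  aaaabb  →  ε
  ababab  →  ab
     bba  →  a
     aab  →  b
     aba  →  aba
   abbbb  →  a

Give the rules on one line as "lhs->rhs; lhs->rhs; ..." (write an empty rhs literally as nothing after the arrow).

  | aaaaba => aaba => ba
  | baaaa => baaa => baa => ba
  | aaa => a
  | bbabba => abba => aa => ε

aa->; baa->ba; bab->b; bb->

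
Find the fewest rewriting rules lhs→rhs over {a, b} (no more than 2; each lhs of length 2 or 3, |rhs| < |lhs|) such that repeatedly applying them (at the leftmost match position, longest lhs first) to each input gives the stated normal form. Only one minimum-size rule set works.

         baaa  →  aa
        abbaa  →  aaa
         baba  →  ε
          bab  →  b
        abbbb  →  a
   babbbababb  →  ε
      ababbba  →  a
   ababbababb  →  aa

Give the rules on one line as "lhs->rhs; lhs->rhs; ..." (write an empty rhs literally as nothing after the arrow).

  | baaa => aa
  | abbaa => aaa
  | baba => ba => ε
  | bab => b

ba->; bb->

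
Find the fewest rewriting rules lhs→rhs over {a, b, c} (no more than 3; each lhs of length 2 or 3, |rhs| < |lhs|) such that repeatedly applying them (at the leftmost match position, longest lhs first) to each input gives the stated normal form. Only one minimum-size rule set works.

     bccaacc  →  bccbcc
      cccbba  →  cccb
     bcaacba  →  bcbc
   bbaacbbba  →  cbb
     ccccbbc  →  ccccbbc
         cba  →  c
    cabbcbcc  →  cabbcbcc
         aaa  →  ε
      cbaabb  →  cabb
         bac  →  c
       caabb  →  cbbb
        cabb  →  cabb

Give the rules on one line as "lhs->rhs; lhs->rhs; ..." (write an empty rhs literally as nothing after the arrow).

aa->b; ba->

  | bccaacc => bccbcc
  | cccbba => cccb
  | bcaacba => bcbcba => bcbc
  | bbaacbbba => bacbbba => cbbba => cbb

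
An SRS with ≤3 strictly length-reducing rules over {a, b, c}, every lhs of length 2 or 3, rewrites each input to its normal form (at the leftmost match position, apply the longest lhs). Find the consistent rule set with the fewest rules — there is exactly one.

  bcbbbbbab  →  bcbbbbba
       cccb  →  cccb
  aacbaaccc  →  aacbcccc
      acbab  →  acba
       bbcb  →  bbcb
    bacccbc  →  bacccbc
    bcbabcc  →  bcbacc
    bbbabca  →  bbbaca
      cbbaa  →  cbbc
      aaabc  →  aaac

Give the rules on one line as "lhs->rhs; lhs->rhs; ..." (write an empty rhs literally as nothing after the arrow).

  | bcbbbbbab => bcbbbbba
  | cccb
  | aacbaaccc => aacbcccc
  | acbab => acba

ab->a; baa->bc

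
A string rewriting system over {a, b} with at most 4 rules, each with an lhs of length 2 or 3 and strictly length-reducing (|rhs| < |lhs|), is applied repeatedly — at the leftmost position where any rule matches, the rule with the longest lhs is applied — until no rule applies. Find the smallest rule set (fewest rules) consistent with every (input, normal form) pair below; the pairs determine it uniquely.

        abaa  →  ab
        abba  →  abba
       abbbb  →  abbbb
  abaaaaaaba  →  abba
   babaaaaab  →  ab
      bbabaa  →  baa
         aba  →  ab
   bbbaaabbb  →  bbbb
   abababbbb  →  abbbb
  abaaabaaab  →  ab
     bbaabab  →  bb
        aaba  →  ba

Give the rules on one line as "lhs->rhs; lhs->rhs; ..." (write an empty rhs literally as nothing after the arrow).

aab->b; aba->ab; bab->

  | abaa => aba => ab
  | abba
  | abbbb
  | abaaaaaaba => abaaaaaba => abaaaaba => abaaaba => abaaba => ababa => abba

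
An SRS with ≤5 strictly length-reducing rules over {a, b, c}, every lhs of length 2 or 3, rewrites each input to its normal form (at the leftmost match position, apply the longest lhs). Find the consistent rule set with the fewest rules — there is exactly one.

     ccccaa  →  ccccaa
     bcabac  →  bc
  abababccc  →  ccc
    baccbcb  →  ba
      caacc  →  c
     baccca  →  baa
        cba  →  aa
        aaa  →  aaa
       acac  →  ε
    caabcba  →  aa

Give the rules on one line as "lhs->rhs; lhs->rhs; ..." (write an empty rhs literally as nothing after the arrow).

  | ccccaa
  | bcabac => bcac => bc
  | abababccc => ababccc => abccc => ccc
  | baccbcb => bacbcb => babcb => bcb => ba

ab->; ac->; bac->ba; cb->a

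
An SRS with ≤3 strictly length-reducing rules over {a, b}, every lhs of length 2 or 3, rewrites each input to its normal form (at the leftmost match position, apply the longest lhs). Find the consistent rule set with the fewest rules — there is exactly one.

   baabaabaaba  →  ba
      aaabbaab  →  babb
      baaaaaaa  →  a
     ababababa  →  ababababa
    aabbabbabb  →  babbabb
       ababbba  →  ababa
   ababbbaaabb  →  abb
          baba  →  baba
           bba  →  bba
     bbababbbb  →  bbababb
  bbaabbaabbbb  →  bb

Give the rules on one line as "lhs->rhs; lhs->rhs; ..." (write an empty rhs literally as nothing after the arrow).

  | baabaabaaba => baabaaba => baaba => ba
  | aaabbaab => babbaab => babb
  | baaaaaaa => aaaaa => baaa => a
  | ababababa

aa->b; baa->; bbb->b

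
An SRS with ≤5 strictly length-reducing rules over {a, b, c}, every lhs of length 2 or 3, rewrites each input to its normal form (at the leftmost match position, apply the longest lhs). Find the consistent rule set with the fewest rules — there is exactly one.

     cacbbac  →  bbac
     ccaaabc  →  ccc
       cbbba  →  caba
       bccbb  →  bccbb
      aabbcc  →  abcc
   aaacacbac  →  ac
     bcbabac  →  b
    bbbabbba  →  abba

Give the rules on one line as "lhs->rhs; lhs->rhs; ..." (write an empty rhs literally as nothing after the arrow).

aa->b; bab->; bbb->ab; cac->

  | cacbbac => bbac
  | ccaaabc => ccbabc => ccc
  | cbbba => caba
  | bccbb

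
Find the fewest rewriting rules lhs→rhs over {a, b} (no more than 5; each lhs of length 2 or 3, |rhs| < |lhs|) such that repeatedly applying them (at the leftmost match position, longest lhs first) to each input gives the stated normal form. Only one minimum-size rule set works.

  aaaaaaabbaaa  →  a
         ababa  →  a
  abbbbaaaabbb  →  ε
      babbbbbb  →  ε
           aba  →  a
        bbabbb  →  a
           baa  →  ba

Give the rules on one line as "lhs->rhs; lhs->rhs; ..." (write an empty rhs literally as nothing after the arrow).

aa->a; aaa->b; ab->; bb->a

  | aaaaaaabbaaa => baaaabbaaa => bbabbaaa => aabbaaa => abbaaa => baaa => bb => a
  | ababa => aba => a
  | abbbbaaaabbb => bbbaaaabbb => abaaaabbb => aaaabbb => babbb => bbb => ab => ε
  | babbbbbb => bbbbbb => abbbb => bbb => ab => ε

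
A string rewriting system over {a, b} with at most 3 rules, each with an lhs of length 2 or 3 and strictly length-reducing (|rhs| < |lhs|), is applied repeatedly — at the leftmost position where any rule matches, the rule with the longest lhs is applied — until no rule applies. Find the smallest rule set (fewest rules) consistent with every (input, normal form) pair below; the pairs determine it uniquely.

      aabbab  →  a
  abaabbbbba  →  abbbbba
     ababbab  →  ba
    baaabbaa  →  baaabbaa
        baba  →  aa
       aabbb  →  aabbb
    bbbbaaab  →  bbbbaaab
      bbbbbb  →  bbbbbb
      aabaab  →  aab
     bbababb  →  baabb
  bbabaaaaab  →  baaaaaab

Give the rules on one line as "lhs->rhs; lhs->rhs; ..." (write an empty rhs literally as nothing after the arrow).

  | aabbab => aaba => a
  | abaabbbbba => abbbbba
  | ababbab => bbab => ba
  | baaabbaa

aba->; bab->a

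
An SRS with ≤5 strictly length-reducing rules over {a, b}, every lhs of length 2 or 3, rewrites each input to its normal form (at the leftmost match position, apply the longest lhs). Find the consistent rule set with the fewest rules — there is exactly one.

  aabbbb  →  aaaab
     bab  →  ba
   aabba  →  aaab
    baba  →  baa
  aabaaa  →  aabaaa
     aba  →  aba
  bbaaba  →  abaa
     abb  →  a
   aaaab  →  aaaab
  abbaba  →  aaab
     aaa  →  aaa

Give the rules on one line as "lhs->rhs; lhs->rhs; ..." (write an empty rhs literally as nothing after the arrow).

bab->ba; bb->; bba->ab; bbb->aa

  | aabbbb => aaaab
  | bab => ba
  | aabba => aaab
  | baba => baa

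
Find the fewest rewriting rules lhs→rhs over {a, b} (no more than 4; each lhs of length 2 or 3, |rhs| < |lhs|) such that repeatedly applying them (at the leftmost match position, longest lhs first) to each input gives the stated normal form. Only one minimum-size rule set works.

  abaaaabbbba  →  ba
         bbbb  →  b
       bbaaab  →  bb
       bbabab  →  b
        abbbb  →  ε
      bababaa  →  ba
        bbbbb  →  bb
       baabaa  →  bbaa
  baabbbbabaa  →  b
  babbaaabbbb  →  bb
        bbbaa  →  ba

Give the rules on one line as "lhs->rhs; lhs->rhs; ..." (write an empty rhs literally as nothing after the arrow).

  | abaaaabbbba => baaabbbba => babbbba => bbbba => abba => ba
  | bbbb => abb => b
  | bbaaab => bbab => bb
  | bbabab => bbbb => abb => b

aab->b; ab->; aba->b; bbb->ab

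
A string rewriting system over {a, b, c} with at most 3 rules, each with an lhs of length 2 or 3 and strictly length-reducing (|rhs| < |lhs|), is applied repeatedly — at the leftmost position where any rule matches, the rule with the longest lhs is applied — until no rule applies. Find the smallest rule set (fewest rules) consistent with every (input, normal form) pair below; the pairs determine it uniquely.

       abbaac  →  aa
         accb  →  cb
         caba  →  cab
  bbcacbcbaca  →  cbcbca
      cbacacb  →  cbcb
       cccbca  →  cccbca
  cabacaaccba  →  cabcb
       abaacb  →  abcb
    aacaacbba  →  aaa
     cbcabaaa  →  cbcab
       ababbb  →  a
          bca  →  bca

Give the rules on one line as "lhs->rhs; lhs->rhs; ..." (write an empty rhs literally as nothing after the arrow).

  | abbaac => aaac => aa
  | accb => cb
  | caba => cab
  | bbcacbcbaca => cacbcbaca => cbcbaca => cbcbca

ac->; ba->b; bb->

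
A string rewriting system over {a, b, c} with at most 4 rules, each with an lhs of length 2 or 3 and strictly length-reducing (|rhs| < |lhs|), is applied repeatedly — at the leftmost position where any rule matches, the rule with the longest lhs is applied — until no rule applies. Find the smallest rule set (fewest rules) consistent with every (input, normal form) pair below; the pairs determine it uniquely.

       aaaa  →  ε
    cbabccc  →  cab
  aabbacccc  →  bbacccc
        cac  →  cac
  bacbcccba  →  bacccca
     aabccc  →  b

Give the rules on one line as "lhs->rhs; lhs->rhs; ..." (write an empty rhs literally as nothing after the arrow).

aa->; bc->b; cb->c

  | aaaa => aa => ε
  | cbabccc => cabccc => cabcc => cabc => cab
  | aabbacccc => bbacccc
  | cac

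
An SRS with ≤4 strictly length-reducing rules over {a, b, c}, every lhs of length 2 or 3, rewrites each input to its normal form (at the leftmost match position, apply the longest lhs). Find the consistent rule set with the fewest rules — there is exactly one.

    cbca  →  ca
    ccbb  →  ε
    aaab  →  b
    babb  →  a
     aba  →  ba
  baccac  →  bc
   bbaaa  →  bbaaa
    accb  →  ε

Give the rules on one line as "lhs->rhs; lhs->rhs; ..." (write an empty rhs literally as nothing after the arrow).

ab->b; ac->; bbb->a; cb->

  | cbca => ca
  | ccbb => cb => ε
  | aaab => aab => ab => b
  | babb => bbb => a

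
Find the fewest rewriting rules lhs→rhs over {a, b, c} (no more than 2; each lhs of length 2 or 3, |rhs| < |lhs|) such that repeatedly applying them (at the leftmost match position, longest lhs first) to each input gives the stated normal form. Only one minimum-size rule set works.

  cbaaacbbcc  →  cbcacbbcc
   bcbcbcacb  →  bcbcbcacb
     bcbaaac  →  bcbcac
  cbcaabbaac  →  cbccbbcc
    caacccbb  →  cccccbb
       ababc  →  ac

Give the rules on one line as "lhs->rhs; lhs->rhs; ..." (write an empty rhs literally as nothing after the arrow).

  | cbaaacbbcc => cbcacbbcc
  | bcbcbcacb
  | bcbaaac => bcbcac
  | cbcaabbaac => cbccbbaac => cbccbbcc

aa->c; bab->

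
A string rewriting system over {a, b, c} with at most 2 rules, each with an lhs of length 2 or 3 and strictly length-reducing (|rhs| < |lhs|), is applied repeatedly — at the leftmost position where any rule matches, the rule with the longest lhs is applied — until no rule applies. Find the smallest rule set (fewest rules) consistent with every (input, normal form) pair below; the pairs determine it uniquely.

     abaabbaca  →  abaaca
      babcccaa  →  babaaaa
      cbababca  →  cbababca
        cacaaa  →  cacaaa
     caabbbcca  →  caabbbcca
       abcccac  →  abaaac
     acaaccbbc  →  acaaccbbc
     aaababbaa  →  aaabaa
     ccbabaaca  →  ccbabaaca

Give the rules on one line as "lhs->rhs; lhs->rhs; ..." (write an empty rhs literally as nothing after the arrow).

  | abaabbaca => abaaca
  | babcccaa => babaaaa
  | cbababca
  | cacaaa

bba->; ccc->aa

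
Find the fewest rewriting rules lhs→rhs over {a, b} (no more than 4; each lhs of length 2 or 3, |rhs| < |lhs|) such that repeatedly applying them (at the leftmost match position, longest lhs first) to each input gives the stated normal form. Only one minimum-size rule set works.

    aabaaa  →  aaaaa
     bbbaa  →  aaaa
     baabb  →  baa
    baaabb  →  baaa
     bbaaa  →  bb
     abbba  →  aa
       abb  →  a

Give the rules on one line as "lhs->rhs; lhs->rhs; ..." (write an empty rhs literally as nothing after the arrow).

  | aabaaa => aaaaa
  | bbbaa => aaaa
  | baabb => baab => baa
  | baaabb => baaab => baaa

ab->a; bba->bb; bbb->aa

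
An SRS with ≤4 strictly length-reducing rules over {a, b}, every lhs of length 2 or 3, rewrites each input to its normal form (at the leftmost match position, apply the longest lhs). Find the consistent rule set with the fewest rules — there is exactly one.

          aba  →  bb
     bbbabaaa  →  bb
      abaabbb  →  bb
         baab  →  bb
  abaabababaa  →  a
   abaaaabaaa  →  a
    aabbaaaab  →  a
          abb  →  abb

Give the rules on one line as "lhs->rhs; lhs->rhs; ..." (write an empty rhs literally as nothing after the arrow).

  | aba => bb
  | bbbabaaa => abaaa => bbaa => bba => bb
  | abaabbb => bbabbb => bbbbb => bb
  | baab => bab => bb

aa->a; aba->bb; ba->b; bbb->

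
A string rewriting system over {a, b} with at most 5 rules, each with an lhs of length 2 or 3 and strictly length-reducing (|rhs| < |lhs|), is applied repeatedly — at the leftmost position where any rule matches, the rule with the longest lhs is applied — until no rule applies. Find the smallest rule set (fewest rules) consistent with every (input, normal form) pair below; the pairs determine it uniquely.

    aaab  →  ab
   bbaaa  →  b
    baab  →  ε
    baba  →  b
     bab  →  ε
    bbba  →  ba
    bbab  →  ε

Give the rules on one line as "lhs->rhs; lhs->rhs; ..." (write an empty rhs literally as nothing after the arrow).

aa->; bab->bb; bb->; bba->b

  | aaab => ab
  | bbaaa => baa => b
  | baab => bb => ε
  | baba => bba => b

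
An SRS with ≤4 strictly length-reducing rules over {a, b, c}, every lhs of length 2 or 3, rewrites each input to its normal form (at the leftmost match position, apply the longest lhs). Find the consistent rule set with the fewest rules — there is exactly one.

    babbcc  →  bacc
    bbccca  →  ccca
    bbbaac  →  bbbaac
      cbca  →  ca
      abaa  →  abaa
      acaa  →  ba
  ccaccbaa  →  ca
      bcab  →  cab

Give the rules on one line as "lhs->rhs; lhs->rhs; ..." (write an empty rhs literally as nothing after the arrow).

aca->b; bc->c; cb->

  | babbcc => babcc => bacc
  | bbccca => bccca => ccca
  | bbbaac
  | cbca => ca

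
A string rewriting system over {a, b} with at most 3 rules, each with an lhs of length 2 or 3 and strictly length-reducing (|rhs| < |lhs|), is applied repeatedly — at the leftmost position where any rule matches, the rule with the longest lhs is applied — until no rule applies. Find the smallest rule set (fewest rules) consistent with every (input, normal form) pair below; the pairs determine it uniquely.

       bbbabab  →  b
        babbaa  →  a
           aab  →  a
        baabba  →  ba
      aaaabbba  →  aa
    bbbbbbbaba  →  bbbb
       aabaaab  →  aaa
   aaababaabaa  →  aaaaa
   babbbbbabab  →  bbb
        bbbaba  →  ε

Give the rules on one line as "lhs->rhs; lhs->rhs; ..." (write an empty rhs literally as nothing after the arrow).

  | bbbabab => bbab => b
  | babbaa => bbaa => a
  | aab => a
  | baabba => baba => ba

ab->; bba->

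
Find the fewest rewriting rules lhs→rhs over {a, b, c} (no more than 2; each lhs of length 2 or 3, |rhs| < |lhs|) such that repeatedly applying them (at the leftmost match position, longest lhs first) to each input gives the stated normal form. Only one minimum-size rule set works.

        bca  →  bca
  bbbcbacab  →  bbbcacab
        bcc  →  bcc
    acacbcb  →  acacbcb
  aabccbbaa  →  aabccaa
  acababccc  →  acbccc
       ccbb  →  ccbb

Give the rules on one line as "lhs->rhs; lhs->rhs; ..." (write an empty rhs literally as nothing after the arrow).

  | bca
  | bbbcbacab => bbbcacab
  | bcc
  | acacbcb

aba->; ba->a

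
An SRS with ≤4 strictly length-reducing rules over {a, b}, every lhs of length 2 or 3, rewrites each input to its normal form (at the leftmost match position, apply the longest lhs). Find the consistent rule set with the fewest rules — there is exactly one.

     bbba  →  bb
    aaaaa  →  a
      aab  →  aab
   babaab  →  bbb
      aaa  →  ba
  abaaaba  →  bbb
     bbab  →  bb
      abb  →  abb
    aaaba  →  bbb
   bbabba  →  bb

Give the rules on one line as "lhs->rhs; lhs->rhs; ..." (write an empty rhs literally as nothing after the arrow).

aaa->ba; aba->bb; baa->; bba->b

  | bbba => bb
  | aaaaa => baaa => a
  | aab
  | babaab => bbbab => bbb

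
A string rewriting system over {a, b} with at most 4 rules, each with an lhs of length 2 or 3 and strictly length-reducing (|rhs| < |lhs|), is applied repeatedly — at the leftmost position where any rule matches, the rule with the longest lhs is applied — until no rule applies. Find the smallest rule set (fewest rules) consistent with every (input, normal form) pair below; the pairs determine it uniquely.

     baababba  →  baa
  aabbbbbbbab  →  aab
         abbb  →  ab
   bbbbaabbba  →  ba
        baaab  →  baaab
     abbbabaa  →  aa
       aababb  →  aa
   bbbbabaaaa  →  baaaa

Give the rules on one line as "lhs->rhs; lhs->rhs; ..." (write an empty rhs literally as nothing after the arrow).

aba->a; bb->; bba->bb

  | baababba => baabba => baabb => baa
  | aabbbbbbbab => aabbbbbab => aabbbab => aabab => aab
  | abbb => ab
  | bbbbaabbba => bbaabbba => bbabbba => bbbbba => bbba => ba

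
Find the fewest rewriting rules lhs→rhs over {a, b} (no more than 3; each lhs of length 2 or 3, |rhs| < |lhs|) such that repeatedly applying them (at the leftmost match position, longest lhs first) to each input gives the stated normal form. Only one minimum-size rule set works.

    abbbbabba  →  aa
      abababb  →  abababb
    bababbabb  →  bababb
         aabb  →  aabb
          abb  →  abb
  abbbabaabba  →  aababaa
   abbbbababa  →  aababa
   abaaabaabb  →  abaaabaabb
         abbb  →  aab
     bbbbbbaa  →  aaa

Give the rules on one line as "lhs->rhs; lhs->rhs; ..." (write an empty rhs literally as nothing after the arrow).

  | abbbbabba => aabbabba => aabba => aa
  | abababb
  | bababbabb => bababb
  | aabb

bba->; bbb->ab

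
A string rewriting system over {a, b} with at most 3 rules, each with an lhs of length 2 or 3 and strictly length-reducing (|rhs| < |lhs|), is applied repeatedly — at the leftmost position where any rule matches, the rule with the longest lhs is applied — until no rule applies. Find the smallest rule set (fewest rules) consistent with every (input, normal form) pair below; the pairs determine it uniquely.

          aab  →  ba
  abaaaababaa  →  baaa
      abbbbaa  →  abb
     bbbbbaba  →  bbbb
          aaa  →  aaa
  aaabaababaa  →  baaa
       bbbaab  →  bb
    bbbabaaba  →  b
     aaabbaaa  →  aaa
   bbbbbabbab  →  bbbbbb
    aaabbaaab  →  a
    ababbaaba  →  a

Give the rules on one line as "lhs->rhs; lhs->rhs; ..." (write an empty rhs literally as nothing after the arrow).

aab->ba; aba->a; bba->b

  | aab => ba
  | abaaaababaa => aaaababaa => aabaabaa => baaabaa => babaaa => baaa
  | abbbbaa => abbba => abb
  | bbbbbaba => bbbbba => bbbb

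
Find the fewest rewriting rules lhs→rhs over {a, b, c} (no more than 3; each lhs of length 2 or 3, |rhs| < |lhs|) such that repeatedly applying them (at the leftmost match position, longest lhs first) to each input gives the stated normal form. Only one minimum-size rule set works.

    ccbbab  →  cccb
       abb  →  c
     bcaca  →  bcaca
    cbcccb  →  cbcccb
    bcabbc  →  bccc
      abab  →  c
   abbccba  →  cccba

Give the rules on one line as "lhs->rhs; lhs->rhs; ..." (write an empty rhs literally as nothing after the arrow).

  | ccbbab => cccab => cccb
  | abb => bb => c
  | bcaca
  | cbcccb

ab->b; bb->c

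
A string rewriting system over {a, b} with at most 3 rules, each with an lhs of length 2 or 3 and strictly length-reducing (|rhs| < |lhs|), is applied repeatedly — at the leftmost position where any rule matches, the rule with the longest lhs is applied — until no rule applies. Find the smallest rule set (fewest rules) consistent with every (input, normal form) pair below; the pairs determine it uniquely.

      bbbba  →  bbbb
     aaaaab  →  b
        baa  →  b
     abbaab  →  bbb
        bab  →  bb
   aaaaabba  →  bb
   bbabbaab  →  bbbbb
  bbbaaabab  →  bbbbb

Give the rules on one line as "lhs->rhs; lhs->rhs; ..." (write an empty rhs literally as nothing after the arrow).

ab->b; ba->b

  | bbbba => bbbb
  | aaaaab => aaaab => aaab => aab => ab => b
  | baa => ba => b
  | abbaab => bbaab => bbab => bbb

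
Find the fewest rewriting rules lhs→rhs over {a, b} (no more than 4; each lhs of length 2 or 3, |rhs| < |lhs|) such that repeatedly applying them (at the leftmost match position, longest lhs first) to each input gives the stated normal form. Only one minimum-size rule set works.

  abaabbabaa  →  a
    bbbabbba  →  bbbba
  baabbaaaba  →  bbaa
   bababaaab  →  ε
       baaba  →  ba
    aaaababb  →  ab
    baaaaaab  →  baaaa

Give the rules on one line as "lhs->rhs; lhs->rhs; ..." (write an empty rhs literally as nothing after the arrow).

  | abaabbabaa => abbabaa => abaa => a
  | bbbabbba => bbbba
  | baabbaaaba => bbaaaba => bbaa
  | bababaaab => abaaab => aab => ε

aab->; aba->; bab->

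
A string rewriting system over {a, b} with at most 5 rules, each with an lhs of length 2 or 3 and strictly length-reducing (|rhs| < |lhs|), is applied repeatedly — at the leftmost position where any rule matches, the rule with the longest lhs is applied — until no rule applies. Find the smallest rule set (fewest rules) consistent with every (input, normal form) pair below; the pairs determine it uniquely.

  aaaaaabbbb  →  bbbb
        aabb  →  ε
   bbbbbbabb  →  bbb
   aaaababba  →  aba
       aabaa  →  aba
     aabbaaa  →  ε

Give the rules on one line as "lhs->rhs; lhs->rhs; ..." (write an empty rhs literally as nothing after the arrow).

  | aaaaaabbbb => aaabbbb => bbbb
  | aabb => abb => ε
  | bbbbbbabb => bbbbabbb => bbabbbb => abbbbb => bbb
  | aaaababba => ababba => aba

aa->a; aaa->; abb->; bba->ab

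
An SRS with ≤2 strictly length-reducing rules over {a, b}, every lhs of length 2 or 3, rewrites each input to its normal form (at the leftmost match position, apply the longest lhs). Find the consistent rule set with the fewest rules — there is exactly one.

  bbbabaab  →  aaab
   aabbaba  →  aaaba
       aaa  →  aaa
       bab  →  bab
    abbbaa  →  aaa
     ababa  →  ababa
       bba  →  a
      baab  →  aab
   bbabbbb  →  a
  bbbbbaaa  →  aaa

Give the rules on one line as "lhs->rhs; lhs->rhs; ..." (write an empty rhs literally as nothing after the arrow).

  | bbbabaab => babaab => baaab => aaab
  | aabbaba => aaaba
  | aaa
  | bab

baa->aa; bb->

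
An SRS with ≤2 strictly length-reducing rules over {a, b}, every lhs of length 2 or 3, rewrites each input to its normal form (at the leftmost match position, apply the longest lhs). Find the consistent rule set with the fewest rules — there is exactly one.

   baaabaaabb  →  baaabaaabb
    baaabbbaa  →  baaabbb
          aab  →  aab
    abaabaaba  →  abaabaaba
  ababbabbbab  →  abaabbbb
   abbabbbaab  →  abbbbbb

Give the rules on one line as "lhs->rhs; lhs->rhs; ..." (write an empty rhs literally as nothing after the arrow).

  | baaabaaabb
  | baaabbbaa => baaabbba => baaabbb
  | aab
  | abaabaaba

bab->ba; bba->bb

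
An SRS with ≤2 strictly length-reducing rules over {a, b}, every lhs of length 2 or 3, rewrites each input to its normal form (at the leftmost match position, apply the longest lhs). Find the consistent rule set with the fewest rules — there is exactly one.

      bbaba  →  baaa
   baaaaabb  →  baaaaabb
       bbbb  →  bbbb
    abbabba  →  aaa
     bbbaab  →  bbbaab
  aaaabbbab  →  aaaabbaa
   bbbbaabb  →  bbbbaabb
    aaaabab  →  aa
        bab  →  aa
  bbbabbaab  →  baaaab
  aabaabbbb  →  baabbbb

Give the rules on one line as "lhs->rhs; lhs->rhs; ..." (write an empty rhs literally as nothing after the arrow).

aba->ba; bab->aa

  | bbaba => baaa
  | baaaaabb
  | bbbb
  | abbabba => abaaba => baaba => baba => aaa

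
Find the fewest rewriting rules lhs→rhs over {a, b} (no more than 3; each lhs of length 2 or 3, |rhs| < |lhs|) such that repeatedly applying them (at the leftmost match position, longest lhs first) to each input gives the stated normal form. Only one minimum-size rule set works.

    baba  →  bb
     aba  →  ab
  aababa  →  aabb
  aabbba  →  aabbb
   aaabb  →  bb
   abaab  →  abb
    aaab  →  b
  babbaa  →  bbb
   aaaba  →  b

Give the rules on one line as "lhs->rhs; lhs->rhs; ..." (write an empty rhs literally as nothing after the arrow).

aaa->; ba->b

  | baba => bba => bb
  | aba => ab
  | aababa => aabba => aabb
  | aabbba => aabbb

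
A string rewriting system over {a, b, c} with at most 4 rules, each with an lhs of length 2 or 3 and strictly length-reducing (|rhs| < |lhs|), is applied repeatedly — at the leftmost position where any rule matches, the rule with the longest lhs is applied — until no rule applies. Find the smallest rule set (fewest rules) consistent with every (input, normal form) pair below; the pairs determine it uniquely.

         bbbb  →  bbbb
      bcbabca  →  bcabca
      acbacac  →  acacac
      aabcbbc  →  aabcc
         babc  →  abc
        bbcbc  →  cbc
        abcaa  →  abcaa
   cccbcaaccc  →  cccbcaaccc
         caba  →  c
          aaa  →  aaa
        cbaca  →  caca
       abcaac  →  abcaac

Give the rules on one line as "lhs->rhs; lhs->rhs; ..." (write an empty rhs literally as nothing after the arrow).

  | bbbb
  | bcbabca => bcabca
  | acbacac => acacac
  | aabcbbc => aabcc

aba->; ba->a; bbc->c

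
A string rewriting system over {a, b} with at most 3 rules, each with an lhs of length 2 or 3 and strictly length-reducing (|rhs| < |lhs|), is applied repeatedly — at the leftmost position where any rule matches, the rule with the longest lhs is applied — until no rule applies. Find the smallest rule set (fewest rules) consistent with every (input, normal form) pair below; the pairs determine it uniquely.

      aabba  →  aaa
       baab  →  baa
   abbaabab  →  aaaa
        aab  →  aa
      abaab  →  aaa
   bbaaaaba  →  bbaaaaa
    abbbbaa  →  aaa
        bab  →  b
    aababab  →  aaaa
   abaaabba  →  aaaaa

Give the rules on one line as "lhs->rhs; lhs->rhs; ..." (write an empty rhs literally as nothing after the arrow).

  | aabba => aaba => aaa
  | baab => baa
  | abbaabab => abaabab => aaabab => aaaab => aaaa
  | aab => aa

ab->a; bab->b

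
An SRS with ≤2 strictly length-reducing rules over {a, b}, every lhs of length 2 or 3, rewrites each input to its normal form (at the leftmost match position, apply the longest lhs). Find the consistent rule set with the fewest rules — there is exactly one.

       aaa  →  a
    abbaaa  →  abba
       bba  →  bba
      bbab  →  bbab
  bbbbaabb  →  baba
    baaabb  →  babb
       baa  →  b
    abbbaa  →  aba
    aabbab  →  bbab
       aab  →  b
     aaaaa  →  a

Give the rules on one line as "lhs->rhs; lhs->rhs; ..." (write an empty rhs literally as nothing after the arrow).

aa->; bbb->ba

  | aaa => a
  | abbaaa => abba
  | bba
  | bbab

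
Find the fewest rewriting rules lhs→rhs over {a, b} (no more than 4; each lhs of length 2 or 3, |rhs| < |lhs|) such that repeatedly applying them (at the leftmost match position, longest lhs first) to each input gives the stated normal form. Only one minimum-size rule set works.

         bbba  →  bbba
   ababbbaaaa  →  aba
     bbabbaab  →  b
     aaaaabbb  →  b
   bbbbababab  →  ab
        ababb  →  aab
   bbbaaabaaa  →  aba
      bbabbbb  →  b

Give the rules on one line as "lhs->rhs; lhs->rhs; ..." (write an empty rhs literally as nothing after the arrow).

  | bbba
  | ababbbaaaa => aabbaaaa => abaaaa => aaaa => aba
  | bbabbaab => babaab => aaab => abb => b
  | aaaaabbb => abaabbb => aabbb => abb => b

aaa->ab; abb->b; baa->a; bab->a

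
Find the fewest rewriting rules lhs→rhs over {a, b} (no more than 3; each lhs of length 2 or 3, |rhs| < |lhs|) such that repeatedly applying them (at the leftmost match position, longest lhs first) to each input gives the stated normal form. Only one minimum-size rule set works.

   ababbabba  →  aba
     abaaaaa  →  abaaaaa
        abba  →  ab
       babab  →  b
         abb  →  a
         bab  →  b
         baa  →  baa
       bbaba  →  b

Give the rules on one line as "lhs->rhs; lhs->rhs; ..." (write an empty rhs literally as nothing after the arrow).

  | ababbabba => abbabba => abbba => aba
  | abaaaaa
  | abba => ab
  | babab => bab => b

bab->b; bb->; bba->b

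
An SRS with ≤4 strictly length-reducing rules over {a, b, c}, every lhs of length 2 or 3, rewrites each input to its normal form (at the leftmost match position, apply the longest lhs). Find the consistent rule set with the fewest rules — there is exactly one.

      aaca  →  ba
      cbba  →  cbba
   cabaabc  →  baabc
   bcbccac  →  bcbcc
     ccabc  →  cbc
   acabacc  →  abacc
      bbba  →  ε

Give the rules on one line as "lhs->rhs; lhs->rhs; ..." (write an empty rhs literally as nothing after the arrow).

  | aaca => ba
  | cbba
  | cabaabc => baabc
  | bcbccac => bcbcc

aac->b; bbb->c; ca->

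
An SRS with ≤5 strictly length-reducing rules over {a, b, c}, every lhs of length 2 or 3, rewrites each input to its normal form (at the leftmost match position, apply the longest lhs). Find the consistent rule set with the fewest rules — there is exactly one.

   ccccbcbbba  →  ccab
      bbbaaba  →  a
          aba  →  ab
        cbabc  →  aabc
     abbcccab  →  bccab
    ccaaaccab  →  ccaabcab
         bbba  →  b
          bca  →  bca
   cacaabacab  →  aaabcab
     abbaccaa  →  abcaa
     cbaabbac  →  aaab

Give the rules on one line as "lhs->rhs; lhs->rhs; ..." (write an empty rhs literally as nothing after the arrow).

ac->b; ba->b; bb->; cb->a

  | ccccbcbbba => cccacbbba => cccbbbba => ccabbba => ccaba => ccab
  | bbbaaba => baaba => baba => bba => a
  | aba => ab
  | cbabc => aabc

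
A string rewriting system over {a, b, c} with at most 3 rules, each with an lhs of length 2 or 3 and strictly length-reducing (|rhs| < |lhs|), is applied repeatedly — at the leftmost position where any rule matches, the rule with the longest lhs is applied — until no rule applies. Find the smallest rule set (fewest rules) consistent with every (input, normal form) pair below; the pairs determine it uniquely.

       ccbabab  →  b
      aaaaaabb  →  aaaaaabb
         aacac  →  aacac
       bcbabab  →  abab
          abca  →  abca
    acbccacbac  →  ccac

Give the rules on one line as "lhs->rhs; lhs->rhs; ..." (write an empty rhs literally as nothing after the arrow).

acb->; bcb->; cba->

  | ccbabab => cbab => b
  | aaaaaabb
  | aacac
  | bcbabab => abab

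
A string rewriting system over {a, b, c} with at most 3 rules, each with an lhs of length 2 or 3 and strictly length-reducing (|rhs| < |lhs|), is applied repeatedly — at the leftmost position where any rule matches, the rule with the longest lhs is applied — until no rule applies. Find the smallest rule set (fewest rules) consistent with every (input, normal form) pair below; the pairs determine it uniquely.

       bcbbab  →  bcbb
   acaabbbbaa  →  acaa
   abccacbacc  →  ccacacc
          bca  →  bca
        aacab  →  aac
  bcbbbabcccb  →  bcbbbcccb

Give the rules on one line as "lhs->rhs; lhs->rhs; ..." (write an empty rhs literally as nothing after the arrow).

  | bcbbab => bcbb
  | acaabbbbaa => acabbbaa => acbbaa => acbaa => acaa
  | abccacbacc => ccacbacc => ccacacc
  | bca

ab->; acb->ac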